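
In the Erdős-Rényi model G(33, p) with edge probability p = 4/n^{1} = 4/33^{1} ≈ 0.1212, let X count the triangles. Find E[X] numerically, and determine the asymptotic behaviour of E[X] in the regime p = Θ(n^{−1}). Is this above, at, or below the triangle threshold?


Number of potential triangles: C(33, 3) = 5456.
Each occurs with probability p³ ≈ (0.1212)³ ≈ 1.780894e-03.
By linearity: E[X] = C(33, 3)·p³ ≈ 5456 · 1.780894e-03 ≈ 9.7166.
Here α = 1, so p = 4/n is exactly at the triangle threshold p ~ 1/n. Asymptotically E[X] → c³/6 = 4³/6 = 32/3 ≈ 10.6667, a bounded constant. In this regime the triangle count is asymptotically Poisson(c³/6).

E[X] ≈ 9.7166; in regime p = Θ(1/n^{1}) E[X] stays bounded (at the triangle threshold p ~ 1/n).


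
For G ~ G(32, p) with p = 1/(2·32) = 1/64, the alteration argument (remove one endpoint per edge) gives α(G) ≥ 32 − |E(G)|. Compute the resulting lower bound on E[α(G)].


E[|E(G)|] = C(32, 2)·p = 496 · (1/64) = 31/4.
E[α(G)] ≥ n − E[|E(G)|] = 32 − 31/4 = 97/4.
Numerically: ≈ 24.2500.
(This is only a lower bound; the true E[α(G)] may be larger.)

E[α(G)] ≥ 97/4 ≈ 24.2500.


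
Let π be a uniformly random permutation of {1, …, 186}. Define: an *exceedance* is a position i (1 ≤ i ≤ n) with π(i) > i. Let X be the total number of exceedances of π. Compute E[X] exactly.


Write X = Σ_{i=1}^{186} X_i, where X_i = 1_{π(i) > i}.
For each fixed i, π(i) is uniform over {1, …, 186} (marginal of a uniform permutation), so P[π(i) > i] = (n − i)/n. Summing: Σ_{i=1}^{186} (n − i)/n = (0 + 1 + … + 185)/186 = 186(186 − 1)/(2·186) = (186 − 1)/2.
Hence E[X] = Σ_{i=1}^{186} (186 − i)/186 = 185/2 ≈ 92.50000.

E[X] = 185/2 = 92.50000.


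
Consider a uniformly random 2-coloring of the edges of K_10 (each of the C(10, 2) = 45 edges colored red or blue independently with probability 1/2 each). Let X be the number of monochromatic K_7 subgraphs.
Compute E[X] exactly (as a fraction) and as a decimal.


Let X = Σ_S X_S over the C(10, 7) = 120 subsets S of size 7, where X_S = 1 if the K_7 on S is monochromatic.
For a fixed S, the K_7 on S has C(7, 2) = 21 edges. P[all 21 edges red] = (1/2)^21, and likewise for blue, so P[monochromatic] = 2·(1/2)^21 = 2^{1 − 21} = 1/1048576.
Summing: E[X] = C(10, 7) · 2^{1 − 21} = 120 · 1/1048576 = 15/131072.
Numerically: E[X] ≈ 0.000114.

E[X] = C(10,7)·2^(1−C(7,2)) = 15/131072 ≈ 0.000114.


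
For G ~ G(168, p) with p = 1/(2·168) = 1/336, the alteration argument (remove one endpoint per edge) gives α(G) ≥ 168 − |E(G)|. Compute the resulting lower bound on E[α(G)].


E[|E(G)|] = C(168, 2)·p = 14028 · (1/336) = 167/4.
E[α(G)] ≥ n − E[|E(G)|] = 168 − 167/4 = 505/4.
Numerically: ≈ 126.25000.
(This is only a lower bound; the true E[α(G)] may be larger.)

E[α(G)] ≥ 505/4 ≈ 126.25000.


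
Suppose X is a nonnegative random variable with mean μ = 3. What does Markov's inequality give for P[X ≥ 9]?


μ = E[X] = 3, a = 9.
Markov: P[X ≥ 9] ≤ μ/a = (3)/9 = 1/3.
Numerically: ≈ 0.333333.
(Since a = 9 > μ = 3.000000, the bound 1/3 is < 1 and informative.)

P[X ≥ 9] ≤ 1/3 ≈ 0.333333.


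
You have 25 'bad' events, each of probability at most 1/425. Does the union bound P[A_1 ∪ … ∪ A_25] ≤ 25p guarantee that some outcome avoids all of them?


Union bound: P[∪_{i=1}^{25} A_i] ≤ Σ_i P[A_i] ≤ 25·p = 25·(1/425) = 1/17.
Numerically: 1/17 ≈ 0.0588235.
Is 1/17 < 1? YES.
Since P[∪ A_i] ≤ 1/17 < 1, the complement has P[∩ A_i^c] ≥ 1 − 1/17 = 16/17 > 0, so some outcome avoids every A_i.

25·p = 1/17 ≈ 0.0588235; existence CERTIFIED by the union bound.


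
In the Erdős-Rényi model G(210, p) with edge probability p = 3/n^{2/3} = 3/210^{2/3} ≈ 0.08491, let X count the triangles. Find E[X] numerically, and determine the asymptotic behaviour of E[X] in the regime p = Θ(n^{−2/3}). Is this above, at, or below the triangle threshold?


Number of potential triangles: C(210, 3) = 1521520.
Each occurs with probability p³ ≈ (0.08491)³ ≈ 6.122449e-04.
By linearity: E[X] = C(210, 3)·p³ ≈ 1521520 · 6.122449e-04 ≈ 931.5429.
Since α = 2/3 < 1, p = c/n^{2/3} ≫ 1/n is above the triangle threshold p ~ 1/n. Asymptotically E[X] ~ (c³/6)·n^{3(1−α)} = (3³/6)·n^{1} → ∞; triangles are abundant w.h.p.

E[X] ≈ 931.5429; in regime p = Θ(1/n^{2/3}) E[X] diverges (above the triangle threshold p ~ 1/n).


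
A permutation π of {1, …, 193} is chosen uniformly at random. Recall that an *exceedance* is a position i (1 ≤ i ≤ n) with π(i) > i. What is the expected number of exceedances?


Write X = Σ_{i=1}^{193} X_i, where X_i = 1_{π(i) > i}.
For each fixed i, π(i) is uniform over {1, …, 193} (marginal of a uniform permutation), so P[π(i) > i] = (n − i)/n. Summing: Σ_{i=1}^{193} (n − i)/n = (0 + 1 + … + 192)/193 = 193(193 − 1)/(2·193) = (193 − 1)/2.
Hence E[X] = Σ_{i=1}^{193} (193 − i)/193 = 96 ≈ 96.00000.

E[X] = 96 = 96.00000.


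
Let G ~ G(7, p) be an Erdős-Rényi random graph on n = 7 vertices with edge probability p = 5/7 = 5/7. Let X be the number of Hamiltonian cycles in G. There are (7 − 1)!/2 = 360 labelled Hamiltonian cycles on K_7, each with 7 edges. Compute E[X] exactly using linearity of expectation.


K_7 has (7 − 1)!/2 = 360 labelled Hamiltonian cycles.
For each such Hamiltonian cycle H, let X_H = 1 if all 7 edges of H are present in G. Then P[X_H = 1] = p^{7} = (5/7)^{7} = 78125/823543.
Summing the indicators: E[X] = Σ_H E[X_H] = 360 · p^{7} = 360 · 78125/823543 = 28125000/823543.
Numerically: E[X] ≈ 34.15.

E[X] = 360 · (5/7)^{7} = 28125000/823543 ≈ 34.15.


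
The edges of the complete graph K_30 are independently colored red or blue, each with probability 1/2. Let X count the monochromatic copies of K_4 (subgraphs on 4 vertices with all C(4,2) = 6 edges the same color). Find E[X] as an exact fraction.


Let X = Σ_S X_S over the C(30, 4) = 27405 subsets S of size 4, where X_S = 1 if the K_4 on S is monochromatic.
For a fixed S, the K_4 on S has C(4, 2) = 6 edges. P[all 6 edges red] = (1/2)^6, and likewise for blue, so P[monochromatic] = 2·(1/2)^6 = 2^{1 − 6} = 1/32.
By linearity of expectation: E[X] = C(30, 4) · 2^{1 − 6} = 27405 · 1/32 = 27405/32.
Numerically: E[X] ≈ 856.4062.

E[X] = C(30,4)·2^(1−C(4,2)) = 27405/32 ≈ 856.4062.


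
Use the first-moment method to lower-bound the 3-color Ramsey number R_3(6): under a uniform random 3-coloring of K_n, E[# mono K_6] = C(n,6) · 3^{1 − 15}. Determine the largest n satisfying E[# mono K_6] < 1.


We need C(n, 6) · 3^{1 − 15} < 1, i.e. C(n, 6) < 3^{15 − 1} = 4782969.
Check values of n near the boundary:
  n = 35: C(35, 6) = 1623160; 1623160 < 4782969? YES
  n = 36: C(36, 6) = 1947792; 1947792 < 4782969? YES
  n = 37: C(37, 6) = 2324784; 2324784 < 4782969? YES
  n = 38: C(38, 6) = 2760681; 2760681 < 4782969? YES
  n = 39: C(39, 6) = 3262623; 3262623 < 4782969? YES
  n = 40: C(40, 6) = 3838380; 3838380 < 4782969? YES
  n = 41: C(41, 6) = 4496388; 4496388 < 4782969? YES
  n = 42: C(42, 6) = 5245786; 5245786 < 4782969? NO
  n = 43: C(43, 6) = 6096454; 6096454 < 4782969? NO
The largest n with C(n, 6) < 4782969 is n = 41 (where E[X] = 1498796/1594323 ≈ 0.9401). Hence R_3(6) > 41, i.e. R_3(6) ≥ 42.

Largest n = 41; hence R_3(6) > 41.


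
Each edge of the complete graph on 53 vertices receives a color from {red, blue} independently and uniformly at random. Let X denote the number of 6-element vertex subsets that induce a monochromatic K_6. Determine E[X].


Let X = Σ_S X_S over the C(53, 6) = 22957480 subsets S of size 6, where X_S = 1 if the K_6 on S is monochromatic.
For a fixed S, the K_6 on S has C(6, 2) = 15 edges. P[all 15 edges red] = (1/2)^15, and likewise for blue, so P[monochromatic] = 2·(1/2)^15 = 2^{1 − 15} = 1/16384.
Summing: E[X] = C(53, 6) · 2^{1 − 15} = 22957480 · 1/16384 = 2869685/2048.
Numerically: E[X] ≈ 1401.213379.

E[X] = C(53,6)·2^(1−C(6,2)) = 2869685/2048 ≈ 1401.213379.


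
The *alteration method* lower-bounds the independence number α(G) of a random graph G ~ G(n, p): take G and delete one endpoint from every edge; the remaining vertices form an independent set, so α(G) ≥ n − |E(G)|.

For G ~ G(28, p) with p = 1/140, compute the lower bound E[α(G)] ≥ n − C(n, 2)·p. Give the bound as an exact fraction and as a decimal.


E[|E(G)|] = C(28, 2)·p = 378 · (1/140) = 27/10.
E[α(G)] ≥ n − E[|E(G)|] = 28 − 27/10 = 253/10.
Numerically: ≈ 25.30000.
(This is only a lower bound; the true E[α(G)] may be larger.)

E[α(G)] ≥ 253/10 ≈ 25.30000.


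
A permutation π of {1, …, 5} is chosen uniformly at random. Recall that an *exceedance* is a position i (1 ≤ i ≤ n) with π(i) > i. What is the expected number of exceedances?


Write X = Σ_{i=1}^{5} X_i, where X_i = 1_{π(i) > i}.
For each fixed i, π(i) is uniform over {1, …, 5} (marginal of a uniform permutation), so P[π(i) > i] = (n − i)/n. Summing: Σ_{i=1}^{5} (n − i)/n = (0 + 1 + … + 4)/5 = 5(5 − 1)/(2·5) = (5 − 1)/2.
Hence E[X] = Σ_{i=1}^{5} (5 − i)/5 = 2 ≈ 2.000.

E[X] = 2 = 2.000.


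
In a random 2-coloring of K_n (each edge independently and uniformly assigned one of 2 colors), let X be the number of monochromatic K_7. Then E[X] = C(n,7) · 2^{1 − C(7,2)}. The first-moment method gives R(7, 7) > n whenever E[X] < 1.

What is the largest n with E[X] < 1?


We need C(n, 7) · 2^{1 − 21} < 1, i.e. C(n, 7) < 2^{21 − 1} = 1048576.
Check values of n near the boundary:
  n = 25: C(25, 7) = 480700; 480700 < 1048576? YES
  n = 26: C(26, 7) = 657800; 657800 < 1048576? YES
  n = 27: C(27, 7) = 888030; 888030 < 1048576? YES
  n = 28: C(28, 7) = 1184040; 1184040 < 1048576? NO
  n = 29: C(29, 7) = 1560780; 1560780 < 1048576? NO
The largest n with C(n, 7) < 1048576 is n = 27 (where E[X] = 444015/524288 ≈ 0.84689). Hence R(7, 7) > 27, i.e. R(7, 7) ≥ 28.

Largest n = 27; hence R(7, 7) > 27.


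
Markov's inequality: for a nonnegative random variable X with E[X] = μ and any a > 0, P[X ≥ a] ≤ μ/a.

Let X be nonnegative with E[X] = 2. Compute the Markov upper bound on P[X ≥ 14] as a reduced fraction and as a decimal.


μ = E[X] = 2, a = 14.
Markov: P[X ≥ 14] ≤ μ/a = (2)/14 = 1/7.
Numerically: ≈ 0.1429.
(Since a = 14 > μ = 2.0000, the bound 1/7 is < 1 and informative.)

P[X ≥ 14] ≤ 1/7 ≈ 0.1429.


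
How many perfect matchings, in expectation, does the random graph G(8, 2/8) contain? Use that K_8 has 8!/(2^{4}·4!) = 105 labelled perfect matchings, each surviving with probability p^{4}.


K_8 has 8!/(2^{4}·4!) = 105 labelled perfect matchings.
For each such perfect matching H, let X_H = 1 if all 4 edges of H are present in G. Then P[X_H = 1] = p^{4} = (1/4)^{4} = 1/256.
Summing the indicators: E[X] = Σ_H E[X_H] = 105 · p^{4} = 105 · 1/256 = 105/256.
Numerically: E[X] ≈ 0.4102.

E[X] = 105 · (1/4)^{4} = 105/256 ≈ 0.4102.


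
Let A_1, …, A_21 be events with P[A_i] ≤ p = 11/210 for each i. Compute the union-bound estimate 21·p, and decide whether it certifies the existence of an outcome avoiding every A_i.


Union bound: P[∪_{i=1}^{21} A_i] ≤ Σ_i P[A_i] ≤ 21·p = 21·(11/210) = 11/10.
Numerically: 11/10 ≈ 1.10000.
Is 11/10 < 1? NO.
Since the bound 11/10 is ≥ 1, the union bound is uninformative here; it does NOT by itself certify existence.

21·p = 11/10 ≈ 1.10000; existence NOT certified by the union bound.


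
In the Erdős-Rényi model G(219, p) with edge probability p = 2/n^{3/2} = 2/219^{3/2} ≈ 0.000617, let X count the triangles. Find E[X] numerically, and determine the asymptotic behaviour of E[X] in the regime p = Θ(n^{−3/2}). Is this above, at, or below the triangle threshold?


Number of potential triangles: C(219, 3) = 1726669.
Each occurs with probability p³ ≈ (0.000617)³ ≈ 2.35013e-10.
By linearity: E[X] = C(219, 3)·p³ ≈ 1726669 · 2.35013e-10 ≈ 0.000.
Since α = 3/2 > 1, p = c/n^{3/2} = o(1/n) is below the triangle threshold p ~ 1/n. Asymptotically E[X] ~ (c³/6)·n^{3(1−α)} = (2³/6)·n^{-1.5} → 0, so by Markov's inequality G has no triangles w.h.p.

E[X] ≈ 0.000; in regime p = Θ(1/n^{3/2}) E[X] tends to 0 (below the triangle threshold p ~ 1/n).


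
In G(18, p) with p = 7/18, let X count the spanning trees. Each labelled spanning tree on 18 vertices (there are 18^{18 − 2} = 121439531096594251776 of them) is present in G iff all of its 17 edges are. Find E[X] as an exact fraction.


K_18 has 18^{18 − 2} = 121439531096594251776 labelled spanning trees.
For each such spanning tree H, let X_H = 1 if all 17 edges of H are present in G. Then P[X_H = 1] = p^{17} = (7/18)^{17} = 232630513987207/2185911559738696531968.
Summing the indicators: E[X] = Σ_H E[X_H] = 121439531096594251776 · p^{17} = 121439531096594251776 · 232630513987207/2185911559738696531968 = 232630513987207/18.
Numerically: E[X] ≈ 1.2924e+13.

E[X] = 121439531096594251776 · (7/18)^{17} = 232630513987207/18 ≈ 1.2924e+13.


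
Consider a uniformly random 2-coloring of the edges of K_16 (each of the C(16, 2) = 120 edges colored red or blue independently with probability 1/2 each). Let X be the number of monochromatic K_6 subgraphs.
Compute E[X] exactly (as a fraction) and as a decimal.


Let X = Σ_S X_S over the C(16, 6) = 8008 subsets S of size 6, where X_S = 1 if the K_6 on S is monochromatic.
For a fixed S, the K_6 on S has C(6, 2) = 15 edges. P[all 15 edges red] = (1/2)^15, and likewise for blue, so P[monochromatic] = 2·(1/2)^15 = 2^{1 − 15} = 1/16384.
By linearity: E[X] = C(16, 6) · 2^{1 − 15} = 8008 · 1/16384 = 1001/2048.
Numerically: E[X] ≈ 0.488770.

E[X] = C(16,6)·2^(1−C(6,2)) = 1001/2048 ≈ 0.488770.


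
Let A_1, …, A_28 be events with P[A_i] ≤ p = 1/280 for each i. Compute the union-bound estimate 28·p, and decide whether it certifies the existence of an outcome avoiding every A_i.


Union bound: P[∪_{i=1}^{28} A_i] ≤ Σ_i P[A_i] ≤ 28·p = 28·(1/280) = 1/10.
Numerically: 1/10 ≈ 0.1000000.
Is 1/10 < 1? YES.
Since P[∪ A_i] ≤ 1/10 < 1, the complement has P[∩ A_i^c] ≥ 1 − 1/10 = 9/10 > 0, so some outcome avoids every A_i.

28·p = 1/10 ≈ 0.1000000; existence CERTIFIED by the union bound.


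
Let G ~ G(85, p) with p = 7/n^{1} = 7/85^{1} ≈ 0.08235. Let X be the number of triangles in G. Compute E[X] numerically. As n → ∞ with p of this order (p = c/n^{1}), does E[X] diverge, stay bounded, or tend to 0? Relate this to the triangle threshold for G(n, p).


Number of potential triangles: C(85, 3) = 98770.
Each occurs with probability p³ ≈ (0.08235)³ ≈ 5.585182e-04.
By linearity: E[X] = C(85, 3)·p³ ≈ 98770 · 5.585182e-04 ≈ 55.1648.
Here α = 1, so p = 7/n is exactly at the triangle threshold p ~ 1/n. Asymptotically E[X] → c³/6 = 7³/6 = 343/6 ≈ 57.1667, a bounded constant. In this regime the triangle count is asymptotically Poisson(c³/6).

E[X] ≈ 55.1648; in regime p = Θ(1/n^{1}) E[X] stays bounded (at the triangle threshold p ~ 1/n).


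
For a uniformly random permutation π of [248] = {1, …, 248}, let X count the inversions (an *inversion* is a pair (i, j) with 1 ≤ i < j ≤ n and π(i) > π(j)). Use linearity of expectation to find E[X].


Write X = Σ X_I over the C(248, 2) = 30628 pairs i < j, with X_I the indicator of one inversion.
There are 30628 indicators.
For each fixed pair i < j, the values π(i) and π(j) are two distinct elements of {1, …, 248} in uniformly random order; by symmetry P[π(i) > π(j)] = 1/2.
By linearity: E[X] = 30628 · (1/2) = C(248, 2) · (1/2) = 30628/2 = 15314 ≈ 15314.00000.

E[X] = 15314 = 15314.00000.


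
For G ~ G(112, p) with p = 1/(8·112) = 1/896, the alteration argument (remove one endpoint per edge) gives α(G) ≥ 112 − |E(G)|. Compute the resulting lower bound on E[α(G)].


E[|E(G)|] = C(112, 2)·p = 6216 · (1/896) = 111/16.
E[α(G)] ≥ n − E[|E(G)|] = 112 − 111/16 = 1681/16.
Numerically: ≈ 105.06250.
(This is only a lower bound; the true E[α(G)] may be larger.)

E[α(G)] ≥ 1681/16 ≈ 105.06250.


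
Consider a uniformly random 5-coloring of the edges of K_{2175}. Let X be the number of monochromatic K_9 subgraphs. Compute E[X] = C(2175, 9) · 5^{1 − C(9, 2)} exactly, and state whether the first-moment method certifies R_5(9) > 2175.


E[X] = C(2175, 9) · 5^{1 − 36} = 2952382442121838483046575 · 5^{−35} = 2952382442121838483046575/2910383045673370361328125.
As a reduced fraction: E[X] = 118095297684873539321863/116415321826934814453125 ≈ 1.0144.
Is E[X] < 1? NO.
Since E[X] ≥ 1, the first-moment bound is inconclusive at n = 2175; it does NOT by itself certify R_5(9) > 2175.

E[X] = 118095297684873539321863/116415321826934814453125 ≈ 1.0144; E[X] ≥ 1; first-moment method inconclusive here.


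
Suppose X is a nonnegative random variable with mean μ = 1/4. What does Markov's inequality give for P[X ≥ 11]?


μ = E[X] = 1/4, a = 11.
Markov: P[X ≥ 11] ≤ μ/a = (1/4)/11 = 1/44.
Numerically: ≈ 0.023.
(Since a = 11 > μ = 0.250, the bound 1/44 is < 1 and informative.)

P[X ≥ 11] ≤ 1/44 ≈ 0.023.


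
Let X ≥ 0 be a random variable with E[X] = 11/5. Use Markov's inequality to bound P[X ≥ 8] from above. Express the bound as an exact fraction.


μ = E[X] = 11/5, a = 8.
Markov: P[X ≥ 8] ≤ μ/a = (11/5)/8 = 11/40.
Numerically: ≈ 0.2750.
(Since a = 8 > μ = 2.2000, the bound 11/40 is < 1 and informative.)

P[X ≥ 8] ≤ 11/40 ≈ 0.2750.


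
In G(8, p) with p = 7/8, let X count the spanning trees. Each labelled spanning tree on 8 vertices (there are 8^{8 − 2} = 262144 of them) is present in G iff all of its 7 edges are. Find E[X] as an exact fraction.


K_8 has 8^{8 − 2} = 262144 labelled spanning trees.
For each such spanning tree H, let X_H = 1 if all 7 edges of H are present in G. Then P[X_H = 1] = p^{7} = (7/8)^{7} = 823543/2097152.
By linearity of expectation: E[X] = Σ_H E[X_H] = 262144 · p^{7} = 262144 · 823543/2097152 = 823543/8.
Numerically: E[X] ≈ 1.029e+05.

E[X] = 262144 · (7/8)^{7} = 823543/8 ≈ 1.029e+05.


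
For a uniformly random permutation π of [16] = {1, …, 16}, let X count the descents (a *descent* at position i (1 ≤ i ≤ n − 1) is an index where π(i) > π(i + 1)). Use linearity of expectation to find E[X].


Write X = Σ X_I over i = 1, …, 15, with X_I the indicator of one descent.
There are 15 indicators.
For each fixed i, the pair (π(i), π(i+1)) is a uniformly random ordered pair of distinct values from {1, …, 16}; by symmetry P[π(i) > π(i+1)] = 1/2.
By linearity: E[X] = 15 · (1/2) = (16 − 1) · (1/2) = 15/2 ≈ 7.50000.

E[X] = 15/2 = 7.50000.


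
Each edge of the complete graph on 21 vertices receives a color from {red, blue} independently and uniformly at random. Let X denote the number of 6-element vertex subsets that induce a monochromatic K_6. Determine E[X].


Let X = Σ_S X_S over the C(21, 6) = 54264 subsets S of size 6, where X_S = 1 if the K_6 on S is monochromatic.
For a fixed S, the K_6 on S has C(6, 2) = 15 edges. P[all 15 edges red] = (1/2)^15, and likewise for blue, so P[monochromatic] = 2·(1/2)^15 = 2^{1 − 15} = 1/16384.
By linearity: E[X] = C(21, 6) · 2^{1 − 15} = 54264 · 1/16384 = 6783/2048.
Numerically: E[X] ≈ 3.31201.

E[X] = C(21,6)·2^(1−C(6,2)) = 6783/2048 ≈ 3.31201.


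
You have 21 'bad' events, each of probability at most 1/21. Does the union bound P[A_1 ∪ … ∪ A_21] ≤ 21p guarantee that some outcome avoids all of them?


Union bound: P[∪_{i=1}^{21} A_i] ≤ Σ_i P[A_i] ≤ 21·p = 21·(1/21) = 1.
Numerically: 1 ≈ 1.0000.
Is 1 < 1? NO.
Since the bound 1 is ≥ 1, the union bound is uninformative here; it does NOT by itself certify existence.

21·p = 1 ≈ 1.0000; existence NOT certified by the union bound.


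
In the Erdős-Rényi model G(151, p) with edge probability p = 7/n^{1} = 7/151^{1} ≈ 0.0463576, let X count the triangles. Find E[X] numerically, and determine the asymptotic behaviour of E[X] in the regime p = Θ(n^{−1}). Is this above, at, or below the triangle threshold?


Number of potential triangles: C(151, 3) = 562475.
Each occurs with probability p³ ≈ (0.0463576)³ ≈ 9.96238401e-05.
By linearity: E[X] = C(151, 3)·p³ ≈ 562475 · 9.96238401e-05 ≈ 56.035919.
Here α = 1, so p = 7/n is exactly at the triangle threshold p ~ 1/n. Asymptotically E[X] → c³/6 = 7³/6 = 343/6 ≈ 57.166667, a bounded constant. In this regime the triangle count is asymptotically Poisson(c³/6).

E[X] ≈ 56.035919; in regime p = Θ(1/n^{1}) E[X] stays bounded (at the triangle threshold p ~ 1/n).


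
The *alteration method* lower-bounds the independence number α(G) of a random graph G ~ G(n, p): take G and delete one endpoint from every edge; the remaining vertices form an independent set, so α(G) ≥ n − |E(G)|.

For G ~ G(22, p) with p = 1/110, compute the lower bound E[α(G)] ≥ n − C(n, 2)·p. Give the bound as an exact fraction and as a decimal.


E[|E(G)|] = C(22, 2)·p = 231 · (1/110) = 21/10.
E[α(G)] ≥ n − E[|E(G)|] = 22 − 21/10 = 199/10.
Numerically: ≈ 19.90000.
(This is only a lower bound; the true E[α(G)] may be larger.)

E[α(G)] ≥ 199/10 ≈ 19.90000.


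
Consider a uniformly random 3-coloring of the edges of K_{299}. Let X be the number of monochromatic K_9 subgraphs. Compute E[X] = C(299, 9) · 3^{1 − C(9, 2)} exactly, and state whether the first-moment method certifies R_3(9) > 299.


E[X] = C(299, 9) · 3^{1 − 36} = 46610674441390059 · 3^{−35} = 46610674441390059/50031545098999707.
As a reduced fraction: E[X] = 15536891480463353/16677181699666569 ≈ 0.9316.
Is E[X] < 1? YES.
Since E[X] < 1, there exists a 3-coloring of K_{299} with no monochromatic K_9; hence R_3(9) > 299.

E[X] = 15536891480463353/16677181699666569 ≈ 0.9316; E[X] < 1, so R_3(9) > 299.


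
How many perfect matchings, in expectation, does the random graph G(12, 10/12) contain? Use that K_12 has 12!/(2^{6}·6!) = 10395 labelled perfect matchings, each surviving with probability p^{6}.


K_12 has 12!/(2^{6}·6!) = 10395 labelled perfect matchings.
For each such perfect matching H, let X_H = 1 if all 6 edges of H are present in G. Then P[X_H = 1] = p^{6} = (5/6)^{6} = 15625/46656.
By linearity: E[X] = Σ_H E[X_H] = 10395 · p^{6} = 10395 · 15625/46656 = 6015625/1728.
Numerically: E[X] ≈ 3481.26.

E[X] = 10395 · (5/6)^{6} = 6015625/1728 ≈ 3481.26.


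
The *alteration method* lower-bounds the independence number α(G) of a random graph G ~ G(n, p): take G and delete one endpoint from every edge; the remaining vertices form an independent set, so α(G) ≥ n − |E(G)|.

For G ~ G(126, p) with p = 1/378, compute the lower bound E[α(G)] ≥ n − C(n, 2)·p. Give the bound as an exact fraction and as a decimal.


E[|E(G)|] = C(126, 2)·p = 7875 · (1/378) = 125/6.
E[α(G)] ≥ n − E[|E(G)|] = 126 − 125/6 = 631/6.
Numerically: ≈ 105.16667.
(This is only a lower bound; the true E[α(G)] may be larger.)

E[α(G)] ≥ 631/6 ≈ 105.16667.


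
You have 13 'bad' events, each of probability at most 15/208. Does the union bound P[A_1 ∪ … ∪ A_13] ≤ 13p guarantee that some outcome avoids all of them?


Union bound: P[∪_{i=1}^{13} A_i] ≤ Σ_i P[A_i] ≤ 13·p = 13·(15/208) = 15/16.
Numerically: 15/16 ≈ 0.937500.
Is 15/16 < 1? YES.
Since P[∪ A_i] ≤ 15/16 < 1, the complement has P[∩ A_i^c] ≥ 1 − 15/16 = 1/16 > 0, so some outcome avoids every A_i.

13·p = 15/16 ≈ 0.937500; existence CERTIFIED by the union bound.


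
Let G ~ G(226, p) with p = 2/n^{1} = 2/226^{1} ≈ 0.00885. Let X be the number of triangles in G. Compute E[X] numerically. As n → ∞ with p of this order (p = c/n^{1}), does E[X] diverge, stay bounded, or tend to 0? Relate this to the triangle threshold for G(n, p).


Number of potential triangles: C(226, 3) = 1898400.
Each occurs with probability p³ ≈ (0.00885)³ ≈ 6.93050e-07.
By linearity: E[X] = C(226, 3)·p³ ≈ 1898400 · 6.93050e-07 ≈ 1.316.
Here α = 1, so p = 2/n is exactly at the triangle threshold p ~ 1/n. Asymptotically E[X] → c³/6 = 2³/6 = 4/3 ≈ 1.333, a bounded constant. In this regime the triangle count is asymptotically Poisson(c³/6).

E[X] ≈ 1.316; in regime p = Θ(1/n^{1}) E[X] stays bounded (at the triangle threshold p ~ 1/n).


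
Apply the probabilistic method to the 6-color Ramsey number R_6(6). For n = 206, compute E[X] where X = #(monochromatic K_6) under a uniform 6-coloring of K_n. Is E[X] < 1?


E[X] = C(206, 6) · 6^{1 − 15} = 98619368491 · 6^{−14} = 98619368491/78364164096.
As a reduced fraction: E[X] = 98619368491/78364164096 ≈ 1.2584753.
Is E[X] < 1? NO.
Since E[X] ≥ 1, the first-moment bound is inconclusive at n = 206; it does NOT by itself certify R_6(6) > 206.

E[X] = 98619368491/78364164096 ≈ 1.2584753; E[X] ≥ 1; first-moment method inconclusive here.


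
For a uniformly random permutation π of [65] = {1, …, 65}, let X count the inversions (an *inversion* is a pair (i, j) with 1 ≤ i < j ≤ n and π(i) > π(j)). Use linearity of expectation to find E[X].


Write X = Σ X_I over the C(65, 2) = 2080 pairs i < j, with X_I the indicator of one inversion.
There are 2080 indicators.
For each fixed pair i < j, the values π(i) and π(j) are two distinct elements of {1, …, 65} in uniformly random order; by symmetry P[π(i) > π(j)] = 1/2.
By linearity: E[X] = 2080 · (1/2) = C(65, 2) · (1/2) = 2080/2 = 1040 ≈ 1040.0000.

E[X] = 1040 = 1040.0000.


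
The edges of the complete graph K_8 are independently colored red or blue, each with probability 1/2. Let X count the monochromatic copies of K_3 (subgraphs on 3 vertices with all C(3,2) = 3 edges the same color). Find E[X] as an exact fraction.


Let X = Σ_S X_S over the C(8, 3) = 56 subsets S of size 3, where X_S = 1 if the K_3 on S is monochromatic.
For a fixed S, the K_3 on S has C(3, 2) = 3 edges. P[all 3 edges red] = (1/2)^3, and likewise for blue, so P[monochromatic] = 2·(1/2)^3 = 2^{1 − 3} = 1/4.
By linearity of expectation: E[X] = C(8, 3) · 2^{1 − 3} = 56 · 1/4 = 14.
Numerically: E[X] ≈ 14.0000.

E[X] = C(8,3)·2^(1−C(3,2)) = 14 ≈ 14.0000.


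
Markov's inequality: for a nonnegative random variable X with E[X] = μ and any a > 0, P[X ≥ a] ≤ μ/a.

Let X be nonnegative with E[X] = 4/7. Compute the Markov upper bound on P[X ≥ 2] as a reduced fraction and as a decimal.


μ = E[X] = 4/7, a = 2.
Markov: P[X ≥ 2] ≤ μ/a = (4/7)/2 = 2/7.
Numerically: ≈ 0.2857.
(Since a = 2 > μ = 0.5714, the bound 2/7 is < 1 and informative.)

P[X ≥ 2] ≤ 2/7 ≈ 0.2857.


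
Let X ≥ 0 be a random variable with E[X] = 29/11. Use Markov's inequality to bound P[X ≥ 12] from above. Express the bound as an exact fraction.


μ = E[X] = 29/11, a = 12.
Markov: P[X ≥ 12] ≤ μ/a = (29/11)/12 = 29/132.
Numerically: ≈ 0.219697.
(Since a = 12 > μ = 2.636364, the bound 29/132 is < 1 and informative.)

P[X ≥ 12] ≤ 29/132 ≈ 0.219697.


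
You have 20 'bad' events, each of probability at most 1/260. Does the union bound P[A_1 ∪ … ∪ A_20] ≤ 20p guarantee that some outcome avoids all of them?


Union bound: P[∪_{i=1}^{20} A_i] ≤ Σ_i P[A_i] ≤ 20·p = 20·(1/260) = 1/13.
Numerically: 1/13 ≈ 0.077.
Is 1/13 < 1? YES.
Since P[∪ A_i] ≤ 1/13 < 1, the complement has P[∩ A_i^c] ≥ 1 − 1/13 = 12/13 > 0, so some outcome avoids every A_i.

20·p = 1/13 ≈ 0.077; existence CERTIFIED by the union bound.


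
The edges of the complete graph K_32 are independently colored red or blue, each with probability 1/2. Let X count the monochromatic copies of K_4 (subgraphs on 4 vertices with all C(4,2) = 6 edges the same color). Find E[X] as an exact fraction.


Let X = Σ_S X_S over the C(32, 4) = 35960 subsets S of size 4, where X_S = 1 if the K_4 on S is monochromatic.
For a fixed S, the K_4 on S has C(4, 2) = 6 edges. P[all 6 edges red] = (1/2)^6, and likewise for blue, so P[monochromatic] = 2·(1/2)^6 = 2^{1 − 6} = 1/32.
By linearity of expectation: E[X] = C(32, 4) · 2^{1 − 6} = 35960 · 1/32 = 4495/4.
Numerically: E[X] ≈ 1123.750000.

E[X] = C(32,4)·2^(1−C(4,2)) = 4495/4 ≈ 1123.750000.


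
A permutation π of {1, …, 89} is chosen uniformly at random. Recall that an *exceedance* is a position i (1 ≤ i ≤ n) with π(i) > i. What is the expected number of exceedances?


Write X = Σ_{i=1}^{89} X_i, where X_i = 1_{π(i) > i}.
For each fixed i, π(i) is uniform over {1, …, 89} (marginal of a uniform permutation), so P[π(i) > i] = (n − i)/n. Summing: Σ_{i=1}^{89} (n − i)/n = (0 + 1 + … + 88)/89 = 89(89 − 1)/(2·89) = (89 − 1)/2.
Hence E[X] = Σ_{i=1}^{89} (89 − i)/89 = 44 ≈ 44.0000.

E[X] = 44 = 44.0000.


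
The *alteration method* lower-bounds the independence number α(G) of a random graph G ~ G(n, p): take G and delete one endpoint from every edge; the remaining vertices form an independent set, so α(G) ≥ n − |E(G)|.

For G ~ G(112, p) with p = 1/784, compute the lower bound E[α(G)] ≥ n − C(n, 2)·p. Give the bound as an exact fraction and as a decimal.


E[|E(G)|] = C(112, 2)·p = 6216 · (1/784) = 111/14.
E[α(G)] ≥ n − E[|E(G)|] = 112 − 111/14 = 1457/14.
Numerically: ≈ 104.071.
(This is only a lower bound; the true E[α(G)] may be larger.)

E[α(G)] ≥ 1457/14 ≈ 104.071.


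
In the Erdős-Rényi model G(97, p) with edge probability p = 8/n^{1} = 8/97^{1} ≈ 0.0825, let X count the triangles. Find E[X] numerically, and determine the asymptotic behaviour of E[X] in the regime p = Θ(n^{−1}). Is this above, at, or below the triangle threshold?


Number of potential triangles: C(97, 3) = 147440.
Each occurs with probability p³ ≈ (0.0825)³ ≈ 5.60990e-04.
By linearity: E[X] = C(97, 3)·p³ ≈ 147440 · 5.60990e-04 ≈ 82.712.
Here α = 1, so p = 8/n is exactly at the triangle threshold p ~ 1/n. Asymptotically E[X] → c³/6 = 8³/6 = 256/3 ≈ 85.333, a bounded constant. In this regime the triangle count is asymptotically Poisson(c³/6).

E[X] ≈ 82.712; in regime p = Θ(1/n^{1}) E[X] stays bounded (at the triangle threshold p ~ 1/n).


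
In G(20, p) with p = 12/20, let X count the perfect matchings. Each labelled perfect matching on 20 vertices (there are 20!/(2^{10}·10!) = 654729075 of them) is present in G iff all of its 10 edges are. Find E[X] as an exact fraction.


K_20 has 20!/(2^{10}·10!) = 654729075 labelled perfect matchings.
For each such perfect matching H, let X_H = 1 if all 10 edges of H are present in G. Then P[X_H = 1] = p^{10} = (3/5)^{10} = 59049/9765625.
By linearity: E[X] = Σ_H E[X_H] = 654729075 · p^{10} = 654729075 · 59049/9765625 = 1546443885987/390625.
Numerically: E[X] ≈ 3.9589e+06.

E[X] = 654729075 · (3/5)^{10} = 1546443885987/390625 ≈ 3.9589e+06.


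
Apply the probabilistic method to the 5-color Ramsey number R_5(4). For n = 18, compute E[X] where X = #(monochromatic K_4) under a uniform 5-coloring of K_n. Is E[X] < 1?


E[X] = C(18, 4) · 5^{1 − 6} = 3060 · 5^{−5} = 3060/3125.
As a reduced fraction: E[X] = 612/625 ≈ 0.9792000.
Is E[X] < 1? YES.
Since E[X] < 1, there exists a 5-coloring of K_{18} with no monochromatic K_4; hence R_5(4) > 18.

E[X] = 612/625 ≈ 0.9792000; E[X] < 1, so R_5(4) > 18.


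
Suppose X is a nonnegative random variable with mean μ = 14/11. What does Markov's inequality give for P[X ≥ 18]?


μ = E[X] = 14/11, a = 18.
Markov: P[X ≥ 18] ≤ μ/a = (14/11)/18 = 7/99.
Numerically: ≈ 0.07071.
(Since a = 18 > μ = 1.27273, the bound 7/99 is < 1 and informative.)

P[X ≥ 18] ≤ 7/99 ≈ 0.07071.


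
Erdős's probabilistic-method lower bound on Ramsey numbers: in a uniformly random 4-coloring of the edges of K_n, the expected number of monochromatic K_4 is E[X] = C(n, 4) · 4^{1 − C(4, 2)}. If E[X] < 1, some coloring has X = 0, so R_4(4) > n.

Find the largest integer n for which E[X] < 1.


We need C(n, 4) · 4^{1 − 6} < 1, i.e. C(n, 4) < 4^{6 − 1} = 1024.
Check values of n near the boundary:
  n = 11: C(11, 4) = 330; 330 < 1024? YES
  n = 12: C(12, 4) = 495; 495 < 1024? YES
  n = 13: C(13, 4) = 715; 715 < 1024? YES
  n = 14: C(14, 4) = 1001; 1001 < 1024? YES
  n = 15: C(15, 4) = 1365; 1365 < 1024? NO
  n = 16: C(16, 4) = 1820; 1820 < 1024? NO
  n = 17: C(17, 4) = 2380; 2380 < 1024? NO
The largest n with C(n, 4) < 1024 is n = 14 (where E[X] = 1001/1024 ≈ 0.978). Hence R_4(4) > 14, i.e. R_4(4) ≥ 15.

Largest n = 14; hence R_4(4) > 14.


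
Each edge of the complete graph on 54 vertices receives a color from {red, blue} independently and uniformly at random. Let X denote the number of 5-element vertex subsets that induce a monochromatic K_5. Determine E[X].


Let X = Σ_S X_S over the C(54, 5) = 3162510 subsets S of size 5, where X_S = 1 if the K_5 on S is monochromatic.
For a fixed S, the K_5 on S has C(5, 2) = 10 edges. P[all 10 edges red] = (1/2)^10, and likewise for blue, so P[monochromatic] = 2·(1/2)^10 = 2^{1 − 10} = 1/512.
Summing: E[X] = C(54, 5) · 2^{1 − 10} = 3162510 · 1/512 = 1581255/256.
Numerically: E[X] ≈ 6176.7773.

E[X] = C(54,5)·2^(1−C(5,2)) = 1581255/256 ≈ 6176.7773.


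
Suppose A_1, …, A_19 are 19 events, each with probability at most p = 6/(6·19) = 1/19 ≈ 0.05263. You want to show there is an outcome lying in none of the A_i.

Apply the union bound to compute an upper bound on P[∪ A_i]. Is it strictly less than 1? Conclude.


Union bound: P[∪_{i=1}^{19} A_i] ≤ Σ_i P[A_i] ≤ 19·p = 19·(1/19) = 1.
Numerically: 1 ≈ 1.00000.
Is 1 < 1? NO.
Since the bound 1 is ≥ 1, the union bound is uninformative here; it does NOT by itself certify existence.

19·p = 1 ≈ 1.00000; existence NOT certified by the union bound.


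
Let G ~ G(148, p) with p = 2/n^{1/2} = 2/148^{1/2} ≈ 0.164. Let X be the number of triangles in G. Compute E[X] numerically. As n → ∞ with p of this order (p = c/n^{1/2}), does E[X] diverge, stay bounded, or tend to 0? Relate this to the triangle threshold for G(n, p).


Number of potential triangles: C(148, 3) = 529396.
Each occurs with probability p³ ≈ (0.164)³ ≈ 4.44322e-03.
By linearity: E[X] = C(148, 3)·p³ ≈ 529396 · 4.44322e-03 ≈ 2352.221.
Since α = 1/2 < 1, p = c/n^{1/2} ≫ 1/n is above the triangle threshold p ~ 1/n. Asymptotically E[X] ~ (c³/6)·n^{3(1−α)} = (2³/6)·n^{1.5} → ∞; triangles are abundant w.h.p.

E[X] ≈ 2352.221; in regime p = Θ(1/n^{1/2}) E[X] diverges (above the triangle threshold p ~ 1/n).


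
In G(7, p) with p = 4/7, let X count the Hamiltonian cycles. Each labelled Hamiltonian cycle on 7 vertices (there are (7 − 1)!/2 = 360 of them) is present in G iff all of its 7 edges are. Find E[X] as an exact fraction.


K_7 has (7 − 1)!/2 = 360 labelled Hamiltonian cycles.
For each such Hamiltonian cycle H, let X_H = 1 if all 7 edges of H are present in G. Then P[X_H = 1] = p^{7} = (4/7)^{7} = 16384/823543.
By linearity: E[X] = Σ_H E[X_H] = 360 · p^{7} = 360 · 16384/823543 = 5898240/823543.
Numerically: E[X] ≈ 7.16203.

E[X] = 360 · (4/7)^{7} = 5898240/823543 ≈ 7.16203.


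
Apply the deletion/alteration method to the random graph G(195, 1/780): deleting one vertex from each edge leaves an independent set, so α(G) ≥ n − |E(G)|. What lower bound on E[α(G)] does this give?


E[|E(G)|] = C(195, 2)·p = 18915 · (1/780) = 97/4.
E[α(G)] ≥ n − E[|E(G)|] = 195 − 97/4 = 683/4.
Numerically: ≈ 170.750.
(This is only a lower bound; the true E[α(G)] may be larger.)

E[α(G)] ≥ 683/4 ≈ 170.750.


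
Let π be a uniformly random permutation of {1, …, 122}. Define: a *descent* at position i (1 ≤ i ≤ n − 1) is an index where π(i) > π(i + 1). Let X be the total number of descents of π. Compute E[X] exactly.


Write X = Σ X_I over i = 1, …, 121, with X_I the indicator of one descent.
There are 121 indicators.
For each fixed i, the pair (π(i), π(i+1)) is a uniformly random ordered pair of distinct values from {1, …, 122}; by symmetry P[π(i) > π(i+1)] = 1/2.
By linearity: E[X] = 121 · (1/2) = (122 − 1) · (1/2) = 121/2 ≈ 60.5000.

E[X] = 121/2 = 60.5000.


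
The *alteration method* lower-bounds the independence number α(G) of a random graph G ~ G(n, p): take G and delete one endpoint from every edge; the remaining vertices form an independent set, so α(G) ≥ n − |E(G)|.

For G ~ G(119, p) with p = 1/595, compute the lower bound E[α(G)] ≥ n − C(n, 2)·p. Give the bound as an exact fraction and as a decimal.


E[|E(G)|] = C(119, 2)·p = 7021 · (1/595) = 59/5.
E[α(G)] ≥ n − E[|E(G)|] = 119 − 59/5 = 536/5.
Numerically: ≈ 107.20000.
(This is only a lower bound; the true E[α(G)] may be larger.)

E[α(G)] ≥ 536/5 ≈ 107.20000.


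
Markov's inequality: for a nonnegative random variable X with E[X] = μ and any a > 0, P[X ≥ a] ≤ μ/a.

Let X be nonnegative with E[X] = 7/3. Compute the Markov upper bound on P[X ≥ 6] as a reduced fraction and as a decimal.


μ = E[X] = 7/3, a = 6.
Markov: P[X ≥ 6] ≤ μ/a = (7/3)/6 = 7/18.
Numerically: ≈ 0.388889.
(Since a = 6 > μ = 2.333333, the bound 7/18 is < 1 and informative.)

P[X ≥ 6] ≤ 7/18 ≈ 0.388889.


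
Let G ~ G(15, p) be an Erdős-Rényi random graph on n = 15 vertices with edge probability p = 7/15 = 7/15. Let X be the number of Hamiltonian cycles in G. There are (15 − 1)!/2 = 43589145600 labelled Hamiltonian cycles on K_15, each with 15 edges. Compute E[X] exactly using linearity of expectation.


K_15 has (15 − 1)!/2 = 43589145600 labelled Hamiltonian cycles.
For each such Hamiltonian cycle H, let X_H = 1 if all 15 edges of H are present in G. Then P[X_H = 1] = p^{15} = (7/15)^{15} = 4747561509943/437893890380859375.
By linearity: E[X] = Σ_H E[X_H] = 43589145600 · p^{15} = 43589145600 · 4747561509943/437893890380859375 = 34064551424174695424/72081298828125.
Numerically: E[X] ≈ 472585.

E[X] = 43589145600 · (7/15)^{15} = 34064551424174695424/72081298828125 ≈ 472585.


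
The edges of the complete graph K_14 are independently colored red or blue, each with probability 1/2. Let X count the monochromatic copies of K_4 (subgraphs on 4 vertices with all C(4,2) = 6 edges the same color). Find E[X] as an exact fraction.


Let X = Σ_S X_S over the C(14, 4) = 1001 subsets S of size 4, where X_S = 1 if the K_4 on S is monochromatic.
For a fixed S, the K_4 on S has C(4, 2) = 6 edges. P[all 6 edges red] = (1/2)^6, and likewise for blue, so P[monochromatic] = 2·(1/2)^6 = 2^{1 − 6} = 1/32.
By linearity: E[X] = C(14, 4) · 2^{1 − 6} = 1001 · 1/32 = 1001/32.
Numerically: E[X] ≈ 31.281.

E[X] = C(14,4)·2^(1−C(4,2)) = 1001/32 ≈ 31.281.


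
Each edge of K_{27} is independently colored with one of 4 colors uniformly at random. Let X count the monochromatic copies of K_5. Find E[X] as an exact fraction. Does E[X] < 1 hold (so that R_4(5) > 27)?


E[X] = C(27, 5) · 4^{1 − 10} = 80730 · 4^{−9} = 80730/262144.
As a reduced fraction: E[X] = 40365/131072 ≈ 0.308.
Is E[X] < 1? YES.
Since E[X] < 1, there exists a 4-coloring of K_{27} with no monochromatic K_5; hence R_4(5) > 27.

E[X] = 40365/131072 ≈ 0.308; E[X] < 1, so R_4(5) > 27.


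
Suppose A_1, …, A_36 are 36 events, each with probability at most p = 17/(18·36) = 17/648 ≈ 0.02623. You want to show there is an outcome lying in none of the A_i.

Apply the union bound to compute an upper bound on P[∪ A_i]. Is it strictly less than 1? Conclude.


Union bound: P[∪_{i=1}^{36} A_i] ≤ Σ_i P[A_i] ≤ 36·p = 36·(17/648) = 17/18.
Numerically: 17/18 ≈ 0.94444.
Is 17/18 < 1? YES.
Since P[∪ A_i] ≤ 17/18 < 1, the complement has P[∩ A_i^c] ≥ 1 − 17/18 = 1/18 > 0, so some outcome avoids every A_i.

36·p = 17/18 ≈ 0.94444; existence CERTIFIED by the union bound.


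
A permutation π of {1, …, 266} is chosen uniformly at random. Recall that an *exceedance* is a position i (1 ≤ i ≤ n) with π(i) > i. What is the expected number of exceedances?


Write X = Σ_{i=1}^{266} X_i, where X_i = 1_{π(i) > i}.
For each fixed i, π(i) is uniform over {1, …, 266} (marginal of a uniform permutation), so P[π(i) > i] = (n − i)/n. Summing: Σ_{i=1}^{266} (n − i)/n = (0 + 1 + … + 265)/266 = 266(266 − 1)/(2·266) = (266 − 1)/2.
Hence E[X] = Σ_{i=1}^{266} (266 − i)/266 = 265/2 ≈ 132.500000.

E[X] = 265/2 = 132.500000.
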